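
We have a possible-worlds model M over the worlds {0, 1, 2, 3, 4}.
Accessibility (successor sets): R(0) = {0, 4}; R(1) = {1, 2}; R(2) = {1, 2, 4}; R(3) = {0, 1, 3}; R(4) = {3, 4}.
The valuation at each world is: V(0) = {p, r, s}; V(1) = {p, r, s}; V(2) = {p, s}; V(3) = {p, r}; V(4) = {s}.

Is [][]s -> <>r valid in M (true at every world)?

Recall that []ψ holds at a world iff ψ holds at every accessible world, and <>ψ holds iff ψ holds at some accessible world.
Let φ = [][]s -> <>r. Evaluate φ at each world:
  0 (successors {0, 4}): φ is true.
  1 (successors {1, 2}): φ is true.
  2 (successors {1, 2, 4}): φ is true.
  3 (successors {0, 1, 3}): φ is true.
  4 (successors {3, 4}): φ is true.
For instance, at 4:
  At 4: [][]s is false, <>r is true, so [][]s -> <>r is true.
    At 4: [][]s requires []s at every successor {3, 4}.
      []s fails at 3, so [][]s is false at 4.
    At 4: <>r requires r at some successor in {3, 4}.
      r holds at 3, so <>r is true at 4.

Yes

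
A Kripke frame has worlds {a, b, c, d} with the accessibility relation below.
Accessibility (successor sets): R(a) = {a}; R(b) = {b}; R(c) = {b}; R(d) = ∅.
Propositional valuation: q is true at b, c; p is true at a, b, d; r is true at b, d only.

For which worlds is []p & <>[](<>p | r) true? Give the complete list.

Let φ = []p & <>[](<>p | r). Evaluate φ at each world:
  a (successors {a}): φ is true.
  b (successors {b}): φ is true.
  c (successors {b}): φ is true.
  d (successors ∅): φ is false.
For instance, at c:
  At c: []p is true, <>[](<>p | r) is true, so []p & <>[](<>p | r) is true.
    At c: []p requires p at every successor {b}.
      At b: p is true.
    So []p is true at c.
    At c: <>[](<>p | r) requires [](<>p | r) at some successor in {b}.
      [](<>p | r) holds at b, so <>[](<>p | r) is true at c.
Satisfying worlds: {a, b, c}

a, b, c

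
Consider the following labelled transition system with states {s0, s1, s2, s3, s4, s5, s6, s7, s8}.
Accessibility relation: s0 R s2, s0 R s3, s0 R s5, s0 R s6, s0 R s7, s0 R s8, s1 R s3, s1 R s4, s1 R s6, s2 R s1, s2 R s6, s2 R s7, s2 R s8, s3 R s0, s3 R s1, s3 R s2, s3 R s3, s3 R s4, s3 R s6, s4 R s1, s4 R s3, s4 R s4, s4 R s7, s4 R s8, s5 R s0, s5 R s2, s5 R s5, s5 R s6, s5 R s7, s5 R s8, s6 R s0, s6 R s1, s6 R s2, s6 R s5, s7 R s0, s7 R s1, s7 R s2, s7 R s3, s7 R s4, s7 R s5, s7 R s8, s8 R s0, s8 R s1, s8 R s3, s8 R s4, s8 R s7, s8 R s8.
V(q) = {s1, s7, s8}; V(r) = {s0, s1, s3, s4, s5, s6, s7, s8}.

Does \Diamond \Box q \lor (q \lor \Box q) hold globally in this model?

Let φ = \Diamond \Box q \lor (q \lor \Box q). Evaluate φ at each world:
  s0 (successors {s2, s3, s5, s6, s7, s8}): φ is false.
  s1 (successors {s3, s4, s6}): φ is true.
  s2 (successors {s1, s6, s7, s8}): φ is false.
  s3 (successors {s0, s1, s2, s3, s4, s6}): φ is false.
  s4 (successors {s1, s3, s4, s7, s8}): φ is false.
  s5 (successors {s0, s2, s5, s6, s7, s8}): φ is false.
  s6 (successors {s0, s1, s2, s5}): φ is false.
  s7 (successors {s0, s1, s2, s3, s4, s5, s8}): φ is true.
  s8 (successors {s0, s1, s3, s4, s7, s8}): φ is true.
Detail at s0 (counterexample):
  At s0: \Diamond \Box q is false, q \lor \Box q is false, so \Diamond \Box q \lor (q \lor \Box q) is false.
    At s0: \Diamond \Box q requires \Box q at some successor in {s2, s3, s5, s6, s7, s8}.
      At s2: \Box q is false.
      At s3: \Box q is false.
      At s5: \Box q is false.
      At s6: \Box q is false.
      At s7: \Box q is false.
      At s8: \Box q is false.
    So \Diamond \Box q is false at s0.
    At s0: q is false, \Box q is false, so q \lor \Box q is false.
      At s0: \Box q requires q at every successor {s2, s3, s5, s6, s7, s8}.
        q fails at s2, so \Box q is false at s0.

No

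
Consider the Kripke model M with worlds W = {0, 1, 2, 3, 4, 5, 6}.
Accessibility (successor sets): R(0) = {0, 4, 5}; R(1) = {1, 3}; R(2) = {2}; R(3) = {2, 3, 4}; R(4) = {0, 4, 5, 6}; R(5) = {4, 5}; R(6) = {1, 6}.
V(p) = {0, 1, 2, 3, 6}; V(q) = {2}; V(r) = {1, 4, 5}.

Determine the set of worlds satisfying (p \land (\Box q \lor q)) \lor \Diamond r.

0, 1, 2, 3, 4, 5, 6

Recall that \Box ψ holds at a world iff ψ holds at every accessible world, and \Diamond ψ holds iff ψ holds at some accessible world.
Let φ = (p \land (\Box q \lor q)) \lor \Diamond r. Evaluate φ at each world:
  0 (successors {0, 4, 5}): φ is true.
  1 (successors {1, 3}): φ is true.
  2 (successors {2}): φ is true.
  3 (successors {2, 3, 4}): φ is true.
  4 (successors {0, 4, 5, 6}): φ is true.
  5 (successors {4, 5}): φ is true.
  6 (successors {1, 6}): φ is true.
For instance, at 0:
  At 0: p \land (\Box q \lor q) is false, \Diamond r is true, so (p \land (\Box q \lor q)) \lor \Diamond r is true.
    At 0: p is true, \Box q \lor q is false, so p \land (\Box q \lor q) is false.
      At 0: \Box q is false, q is false, so \Box q \lor q is false.
    At 0: \Diamond r requires r at some successor in {0, 4, 5}.
      r holds at 4, so \Diamond r is true at 0.
Satisfying worlds: {0, 1, 2, 3, 4, 5, 6}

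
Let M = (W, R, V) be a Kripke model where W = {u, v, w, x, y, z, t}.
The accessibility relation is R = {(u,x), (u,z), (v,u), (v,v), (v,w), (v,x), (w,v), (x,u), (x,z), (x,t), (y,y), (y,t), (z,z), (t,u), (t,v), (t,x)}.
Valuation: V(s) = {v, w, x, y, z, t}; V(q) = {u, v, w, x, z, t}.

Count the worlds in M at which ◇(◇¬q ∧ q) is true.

0

Let φ = ◇(◇¬q ∧ q). Evaluate φ at each world:
  u (successors {x, z}): φ is false.
  v (successors {u, v, w, x}): φ is false.
  w (successors {v}): φ is false.
  x (successors {u, z, t}): φ is false.
  y (successors {y, t}): φ is false.
  z (successors {z}): φ is false.
  t (successors {u, v, x}): φ is false.
For instance, at x:
  At x: ◇(◇¬q ∧ q) requires ◇¬q ∧ q at some successor in {u, z, t}.
    At u: ◇¬q ∧ q is false.
    At z: ◇¬q ∧ q is false.
    At t: ◇¬q ∧ q is false.
  So ◇(◇¬q ∧ q) is false at x.
Satisfying worlds: none.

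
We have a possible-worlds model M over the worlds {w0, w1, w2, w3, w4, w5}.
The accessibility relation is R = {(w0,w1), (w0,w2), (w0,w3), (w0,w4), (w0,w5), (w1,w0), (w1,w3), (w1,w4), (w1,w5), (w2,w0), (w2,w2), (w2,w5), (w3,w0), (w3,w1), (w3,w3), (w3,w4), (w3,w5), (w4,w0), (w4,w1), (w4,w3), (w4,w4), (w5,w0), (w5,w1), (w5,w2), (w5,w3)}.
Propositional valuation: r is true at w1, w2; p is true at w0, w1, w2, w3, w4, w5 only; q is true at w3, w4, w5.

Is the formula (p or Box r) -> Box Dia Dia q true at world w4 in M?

Yes

Recall that Box ψ holds at a world iff ψ holds at every accessible world, and Dia ψ holds iff ψ holds at some accessible world.
At w4: p or Box r is true, Box Dia Dia q is true, so (p or Box r) -> Box Dia Dia q is true.
  At w4: p is true, Box r is false, so p or Box r is true.
    At w4: Box r requires r at every successor {w0, w1, w3, w4}.
      r fails at w0, so Box r is false at w4.
  At w4: Box Dia Dia q requires Dia Dia q at every successor {w0, w1, w3, w4}.
    At w0: Dia Dia q is true.
    At w1: Dia Dia q is true.
    At w3: Dia Dia q is true.
    At w4: Dia Dia q is true.
  So Box Dia Dia q is true at w4.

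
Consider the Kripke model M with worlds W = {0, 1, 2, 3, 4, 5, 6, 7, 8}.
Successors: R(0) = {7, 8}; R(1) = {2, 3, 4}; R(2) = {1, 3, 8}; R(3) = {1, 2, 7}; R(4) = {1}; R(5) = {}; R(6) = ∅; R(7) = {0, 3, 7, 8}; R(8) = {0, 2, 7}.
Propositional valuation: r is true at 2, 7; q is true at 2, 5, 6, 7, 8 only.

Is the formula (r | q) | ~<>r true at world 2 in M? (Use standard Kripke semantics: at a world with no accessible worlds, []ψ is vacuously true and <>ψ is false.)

Yes

Recall that <>ψ holds at a world iff ψ holds at some accessible world.
At 2: r | q is true, ~<>r is true, so (r | q) | ~<>r is true.
  At 2: <>r is false, so ~<>r is true.
    At 2: <>r requires r at some successor in {1, 3, 8}.
      At 1: r is false.
      At 3: r is false.
      At 8: r is false.
    So <>r is false at 2.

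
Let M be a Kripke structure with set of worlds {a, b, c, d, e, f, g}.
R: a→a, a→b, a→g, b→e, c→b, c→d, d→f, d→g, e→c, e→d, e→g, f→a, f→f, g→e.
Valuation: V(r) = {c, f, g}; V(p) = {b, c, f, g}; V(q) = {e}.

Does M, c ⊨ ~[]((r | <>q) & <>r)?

At c: []((r | <>q) & <>r) is false, so ~[]((r | <>q) & <>r) is true.
  At c: []((r | <>q) & <>r) requires (r | <>q) & <>r at every successor {b, d}.
    (r | <>q) & <>r fails at b, so []((r | <>q) & <>r) is false at c.
      At b: r | <>q is true, <>r is false, so (r | <>q) & <>r is false.

Yes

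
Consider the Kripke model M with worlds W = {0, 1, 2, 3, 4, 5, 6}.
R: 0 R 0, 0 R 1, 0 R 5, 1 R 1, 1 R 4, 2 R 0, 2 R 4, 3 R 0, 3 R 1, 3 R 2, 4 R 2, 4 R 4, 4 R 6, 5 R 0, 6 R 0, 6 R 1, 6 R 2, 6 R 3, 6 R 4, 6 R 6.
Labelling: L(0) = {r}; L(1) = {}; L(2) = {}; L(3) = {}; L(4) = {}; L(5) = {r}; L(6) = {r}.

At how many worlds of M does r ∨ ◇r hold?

Let φ = r ∨ ◇r. Evaluate φ at each world:
  0 (successors {0, 1, 5}): φ is true.
  1 (successors {1, 4}): φ is false.
  2 (successors {0, 4}): φ is true.
  3 (successors {0, 1, 2}): φ is true.
  4 (successors {2, 4, 6}): φ is true.
  5 (successors {0}): φ is true.
  6 (successors {0, 1, 2, 3, 4, 6}): φ is true.
For instance, at 3:
  At 3: r is false, ◇r is true, so r ∨ ◇r is true.
    At 3: ◇r requires r at some successor in {0, 1, 2}.
      r holds at 0, so ◇r is true at 3.
Satisfying worlds: {0, 2, 3, 4, 5, 6}

6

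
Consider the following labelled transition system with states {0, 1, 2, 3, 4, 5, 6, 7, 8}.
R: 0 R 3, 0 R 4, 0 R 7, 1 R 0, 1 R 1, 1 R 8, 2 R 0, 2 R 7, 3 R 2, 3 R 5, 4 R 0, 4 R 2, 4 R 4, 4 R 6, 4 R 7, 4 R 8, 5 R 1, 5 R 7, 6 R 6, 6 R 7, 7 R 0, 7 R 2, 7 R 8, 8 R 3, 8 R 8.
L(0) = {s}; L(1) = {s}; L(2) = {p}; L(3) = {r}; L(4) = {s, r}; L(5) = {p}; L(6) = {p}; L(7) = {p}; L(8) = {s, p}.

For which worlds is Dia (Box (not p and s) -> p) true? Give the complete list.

Let φ = Dia (Box (not p and s) -> p). Evaluate φ at each world:
  0 (successors {3, 4, 7}): φ is true.
  1 (successors {0, 1, 8}): φ is true.
  2 (successors {0, 7}): φ is true.
  3 (successors {2, 5}): φ is true.
  4 (successors {0, 2, 4, 6, 7, 8}): φ is true.
  5 (successors {1, 7}): φ is true.
  6 (successors {6, 7}): φ is true.
  7 (successors {0, 2, 8}): φ is true.
  8 (successors {3, 8}): φ is true.
For instance, at 7:
  At 7: Dia (Box (not p and s) -> p) requires Box (not p and s) -> p at some successor in {0, 2, 8}.
    Box (not p and s) -> p holds at 0, so Dia (Box (not p and s) -> p) is true at 7.
      At 0: Box (not p and s) is false, p is false, so Box (not p and s) -> p is true.
Satisfying worlds: {0, 1, 2, 3, 4, 5, 6, 7, 8}

0, 1, 2, 3, 4, 5, 6, 7, 8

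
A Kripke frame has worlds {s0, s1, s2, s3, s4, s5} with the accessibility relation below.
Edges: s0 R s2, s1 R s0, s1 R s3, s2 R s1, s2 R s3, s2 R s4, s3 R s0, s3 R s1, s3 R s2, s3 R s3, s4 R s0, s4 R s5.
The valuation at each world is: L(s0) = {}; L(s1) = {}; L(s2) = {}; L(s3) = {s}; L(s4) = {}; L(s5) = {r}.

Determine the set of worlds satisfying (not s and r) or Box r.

Let φ = (not s and r) or Box r. Evaluate φ at each world:
  s0 (successors {s2}): φ is false.
  s1 (successors {s0, s3}): φ is false.
  s2 (successors {s1, s3, s4}): φ is false.
  s3 (successors {s0, s1, s2, s3}): φ is false.
  s4 (successors {s0, s5}): φ is false.
  s5 (successors ∅): φ is true.
For instance, at s3:
  At s3: not s and r is false, Box r is false, so (not s and r) or Box r is false.
    At s3: Box r requires r at every successor {s0, s1, s2, s3}.
      r fails at s0, so Box r is false at s3.
Satisfying worlds: {s5}

s5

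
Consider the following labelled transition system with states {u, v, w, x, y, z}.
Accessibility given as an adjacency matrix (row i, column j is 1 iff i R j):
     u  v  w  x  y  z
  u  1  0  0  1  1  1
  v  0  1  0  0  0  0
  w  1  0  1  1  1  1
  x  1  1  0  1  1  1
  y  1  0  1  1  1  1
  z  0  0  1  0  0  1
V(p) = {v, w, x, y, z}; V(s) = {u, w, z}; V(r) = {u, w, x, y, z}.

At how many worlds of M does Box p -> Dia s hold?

Recall that Box ψ holds at a world iff ψ holds at every accessible world, and Dia ψ holds iff ψ holds at some accessible world.
Let φ = Box p -> Dia s. Evaluate φ at each world:
  u (successors {u, x, y, z}): φ is true.
  v (successors {v}): φ is false.
  w (successors {u, w, x, y, z}): φ is true.
  x (successors {u, v, x, y, z}): φ is true.
  y (successors {u, w, x, y, z}): φ is true.
  z (successors {w, z}): φ is true.
For instance, at x:
  At x: Box p is false, Dia s is true, so Box p -> Dia s is true.
    At x: Box p requires p at every successor {u, v, x, y, z}.
      p fails at u, so Box p is false at x.
    At x: Dia s requires s at some successor in {u, v, x, y, z}.
      s holds at u, so Dia s is true at x.
Satisfying worlds: {u, w, x, y, z}

5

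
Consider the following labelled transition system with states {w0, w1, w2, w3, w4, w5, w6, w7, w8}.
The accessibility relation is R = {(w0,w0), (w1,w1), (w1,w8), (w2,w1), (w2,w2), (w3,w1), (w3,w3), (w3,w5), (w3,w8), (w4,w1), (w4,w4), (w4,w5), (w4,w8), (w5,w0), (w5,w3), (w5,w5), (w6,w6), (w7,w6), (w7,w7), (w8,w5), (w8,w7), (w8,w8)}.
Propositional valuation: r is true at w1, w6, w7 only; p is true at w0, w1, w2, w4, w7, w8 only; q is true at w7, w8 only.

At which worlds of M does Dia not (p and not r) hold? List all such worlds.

Recall that Dia ψ holds at a world iff ψ holds at some accessible world.
Let φ = Dia not (p and not r). Evaluate φ at each world:
  w0 (successors {w0}): φ is false.
  w1 (successors {w1, w8}): φ is true.
  w2 (successors {w1, w2}): φ is true.
  w3 (successors {w1, w3, w5, w8}): φ is true.
  w4 (successors {w1, w4, w5, w8}): φ is true.
  w5 (successors {w0, w3, w5}): φ is true.
  w6 (successors {w6}): φ is true.
  w7 (successors {w6, w7}): φ is true.
  w8 (successors {w5, w7, w8}): φ is true.
For instance, at w8:
  At w8: Dia not (p and not r) requires not (p and not r) at some successor in {w5, w7, w8}.
    not (p and not r) holds at w5, so Dia not (p and not r) is true at w8.
Satisfying worlds: {w1, w2, w3, w4, w5, w6, w7, w8}

w1, w2, w3, w4, w5, w6, w7, w8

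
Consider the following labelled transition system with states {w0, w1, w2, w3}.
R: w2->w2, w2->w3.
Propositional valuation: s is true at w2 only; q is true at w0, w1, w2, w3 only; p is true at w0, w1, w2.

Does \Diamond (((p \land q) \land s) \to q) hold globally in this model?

No

Let φ = \Diamond (((p \land q) \land s) \to q). Evaluate φ at each world:
  w0 (successors ∅): φ is false.
  w1 (successors ∅): φ is false.
  w2 (successors {w2, w3}): φ is true.
  w3 (successors ∅): φ is false.
Detail at w0 (counterexample):
  At w0: no accessible worlds, so \Diamond (((p \land q) \land s) \to q) is false.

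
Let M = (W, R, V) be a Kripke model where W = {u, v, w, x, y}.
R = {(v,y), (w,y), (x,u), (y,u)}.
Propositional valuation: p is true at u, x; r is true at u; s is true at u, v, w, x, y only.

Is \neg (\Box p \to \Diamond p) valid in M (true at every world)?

No

Let φ = \neg (\Box p \to \Diamond p). Evaluate φ at each world:
  u (successors ∅): φ is true.
  v (successors {y}): φ is false.
  w (successors {y}): φ is false.
  x (successors {u}): φ is false.
  y (successors {u}): φ is false.
Detail at v (counterexample):
  At v: \Box p \to \Diamond p is true, so \neg (\Box p \to \Diamond p) is false.
    At v: \Box p is false, \Diamond p is false, so \Box p \to \Diamond p is true.
      At v: \Box p requires p at every successor {y}.
        p fails at y, so \Box p is false at v.
      At v: \Diamond p requires p at some successor in {y}.
        At y: p is false.
      So \Diamond p is false at v.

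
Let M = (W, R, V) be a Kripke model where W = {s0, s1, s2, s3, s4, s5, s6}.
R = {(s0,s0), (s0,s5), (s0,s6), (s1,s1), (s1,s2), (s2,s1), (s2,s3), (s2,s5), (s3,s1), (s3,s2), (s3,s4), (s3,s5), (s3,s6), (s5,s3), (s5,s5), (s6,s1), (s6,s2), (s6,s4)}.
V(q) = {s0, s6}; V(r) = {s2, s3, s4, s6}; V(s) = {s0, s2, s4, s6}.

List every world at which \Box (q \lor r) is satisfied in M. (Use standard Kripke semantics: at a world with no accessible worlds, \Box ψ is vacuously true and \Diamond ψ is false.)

Let φ = \Box (q \lor r). Evaluate φ at each world:
  s0 (successors {s0, s5, s6}): φ is false.
  s1 (successors {s1, s2}): φ is false.
  s2 (successors {s1, s3, s5}): φ is false.
  s3 (successors {s1, s2, s4, s5, s6}): φ is false.
  s4 (successors ∅): φ is true.
  s5 (successors {s3, s5}): φ is false.
  s6 (successors {s1, s2, s4}): φ is false.
For instance, at s5:
  At s5: \Box (q \lor r) requires q \lor r at every successor {s3, s5}.
    q \lor r fails at s5, so \Box (q \lor r) is false at s5.
Satisfying worlds: {s4}

s4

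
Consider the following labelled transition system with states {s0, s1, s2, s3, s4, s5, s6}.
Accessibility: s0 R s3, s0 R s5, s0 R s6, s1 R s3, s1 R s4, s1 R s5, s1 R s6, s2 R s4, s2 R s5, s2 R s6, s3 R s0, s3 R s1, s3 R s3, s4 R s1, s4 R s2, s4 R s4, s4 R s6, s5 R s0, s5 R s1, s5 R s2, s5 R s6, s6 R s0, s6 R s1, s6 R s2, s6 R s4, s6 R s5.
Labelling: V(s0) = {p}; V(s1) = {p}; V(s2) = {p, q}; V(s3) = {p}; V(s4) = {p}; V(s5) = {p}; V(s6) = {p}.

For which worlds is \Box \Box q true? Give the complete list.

Let φ = \Box \Box q. Evaluate φ at each world:
  s0 (successors {s3, s5, s6}): φ is false.
  s1 (successors {s3, s4, s5, s6}): φ is false.
  s2 (successors {s4, s5, s6}): φ is false.
  s3 (successors {s0, s1, s3}): φ is false.
  s4 (successors {s1, s2, s4, s6}): φ is false.
  s5 (successors {s0, s1, s2, s6}): φ is false.
  s6 (successors {s0, s1, s2, s4, s5}): φ is false.
For instance, at s1:
  At s1: \Box \Box q requires \Box q at every successor {s3, s4, s5, s6}.
    \Box q fails at s3, so \Box \Box q is false at s1.
      At s3: \Box q requires q at every successor {s0, s1, s3}.
        q fails at s0, so \Box q is false at s3.
Satisfying worlds: none.

none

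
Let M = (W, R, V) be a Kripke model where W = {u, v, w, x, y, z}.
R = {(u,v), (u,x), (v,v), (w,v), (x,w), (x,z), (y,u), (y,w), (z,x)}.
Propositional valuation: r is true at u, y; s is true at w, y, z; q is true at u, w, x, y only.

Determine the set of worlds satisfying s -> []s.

u, v, x

Recall that []ψ holds at a world iff ψ holds at every accessible world, and <>ψ holds iff ψ holds at some accessible world.
Let φ = s -> []s. Evaluate φ at each world:
  u (successors {v, x}): φ is true.
  v (successors {v}): φ is true.
  w (successors {v}): φ is false.
  x (successors {w, z}): φ is true.
  y (successors {u, w}): φ is false.
  z (successors {x}): φ is false.
For instance, at u:
  At u: s is false, []s is false, so s -> []s is true.
    At u: []s requires s at every successor {v, x}.
      s fails at v, so []s is false at u.
Satisfying worlds: {u, v, x}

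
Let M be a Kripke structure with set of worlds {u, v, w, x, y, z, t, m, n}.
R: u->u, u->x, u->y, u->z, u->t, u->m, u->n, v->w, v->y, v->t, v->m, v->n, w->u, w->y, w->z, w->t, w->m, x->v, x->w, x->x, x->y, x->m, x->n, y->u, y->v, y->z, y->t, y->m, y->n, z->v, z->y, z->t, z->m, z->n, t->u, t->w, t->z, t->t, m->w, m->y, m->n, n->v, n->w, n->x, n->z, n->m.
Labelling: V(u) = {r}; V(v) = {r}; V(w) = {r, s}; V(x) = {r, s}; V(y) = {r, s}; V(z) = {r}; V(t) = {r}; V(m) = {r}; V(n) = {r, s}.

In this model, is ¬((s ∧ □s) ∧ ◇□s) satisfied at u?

Recall that □ψ holds at a world iff ψ holds at every accessible world, and ◇ψ holds iff ψ holds at some accessible world.
At u: (s ∧ □s) ∧ ◇□s is false, so ¬((s ∧ □s) ∧ ◇□s) is true.
  At u: s ∧ □s is false, ◇□s is true, so (s ∧ □s) ∧ ◇□s is false.
    At u: s is false, □s is false, so s ∧ □s is false.
      At u: □s requires s at every successor {u, x, y, z, t, m, n}.
        s fails at u, so □s is false at u.
    At u: ◇□s requires □s at some successor in {u, x, y, z, t, m, n}.
      □s holds at m, so ◇□s is true at u.

Yes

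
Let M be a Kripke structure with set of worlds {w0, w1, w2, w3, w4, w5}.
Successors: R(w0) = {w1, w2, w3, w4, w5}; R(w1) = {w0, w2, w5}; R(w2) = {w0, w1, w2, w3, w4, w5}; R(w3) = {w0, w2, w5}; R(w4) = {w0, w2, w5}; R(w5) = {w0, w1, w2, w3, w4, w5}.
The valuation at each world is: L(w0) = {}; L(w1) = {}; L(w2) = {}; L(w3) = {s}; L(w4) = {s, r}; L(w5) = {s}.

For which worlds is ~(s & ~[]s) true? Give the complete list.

Let φ = ~(s & ~[]s). Evaluate φ at each world:
  w0 (successors {w1, w2, w3, w4, w5}): φ is true.
  w1 (successors {w0, w2, w5}): φ is true.
  w2 (successors {w0, w1, w2, w3, w4, w5}): φ is true.
  w3 (successors {w0, w2, w5}): φ is false.
  w4 (successors {w0, w2, w5}): φ is false.
  w5 (successors {w0, w1, w2, w3, w4, w5}): φ is false.
For instance, at w5:
  At w5: s & ~[]s is true, so ~(s & ~[]s) is false.
    At w5: s is true, ~[]s is true, so s & ~[]s is true.
      At w5: []s is false, so ~[]s is true.
Satisfying worlds: {w0, w1, w2}

w0, w1, w2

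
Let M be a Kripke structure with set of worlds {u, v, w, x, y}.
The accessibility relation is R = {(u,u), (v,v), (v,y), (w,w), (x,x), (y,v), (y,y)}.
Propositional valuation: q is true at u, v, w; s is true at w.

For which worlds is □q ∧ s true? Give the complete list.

Recall that □ψ holds at a world iff ψ holds at every accessible world, and ◇ψ holds iff ψ holds at some accessible world.
Let φ = □q ∧ s. Evaluate φ at each world:
  u (successors {u}): φ is false.
  v (successors {v, y}): φ is false.
  w (successors {w}): φ is true.
  x (successors {x}): φ is false.
  y (successors {v, y}): φ is false.
For instance, at v:
  At v: □q is false, s is false, so □q ∧ s is false.
    At v: □q requires q at every successor {v, y}.
      q fails at y, so □q is false at v.
Satisfying worlds: {w}

w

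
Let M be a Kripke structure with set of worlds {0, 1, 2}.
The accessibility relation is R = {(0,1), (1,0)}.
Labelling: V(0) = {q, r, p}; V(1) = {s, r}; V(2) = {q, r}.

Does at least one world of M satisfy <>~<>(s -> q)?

Let φ = <>~<>(s -> q). Evaluate φ at each world:
  0 (successors {1}): φ is false.
  1 (successors {0}): φ is true.
  2 (successors ∅): φ is false.
Detail at 1 (witness):
  At 1: <>~<>(s -> q) requires ~<>(s -> q) at some successor in {0}.
    ~<>(s -> q) holds at 0, so <>~<>(s -> q) is true at 1.
      At 0: <>(s -> q) is false, so ~<>(s -> q) is true.

Yes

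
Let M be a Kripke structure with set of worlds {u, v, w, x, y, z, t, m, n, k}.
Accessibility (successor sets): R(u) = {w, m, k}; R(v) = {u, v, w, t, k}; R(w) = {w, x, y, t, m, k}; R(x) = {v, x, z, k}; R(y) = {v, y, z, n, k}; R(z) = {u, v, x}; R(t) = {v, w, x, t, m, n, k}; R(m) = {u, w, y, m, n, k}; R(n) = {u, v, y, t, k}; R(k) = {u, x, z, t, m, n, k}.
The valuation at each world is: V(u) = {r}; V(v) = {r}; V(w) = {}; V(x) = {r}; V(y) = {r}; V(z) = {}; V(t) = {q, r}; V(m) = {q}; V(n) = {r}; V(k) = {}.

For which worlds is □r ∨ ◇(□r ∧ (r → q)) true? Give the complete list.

x, y, z, k

Recall that □ψ holds at a world iff ψ holds at every accessible world, and ◇ψ holds iff ψ holds at some accessible world.
Let φ = □r ∨ ◇(□r ∧ (r → q)). Evaluate φ at each world:
  u (successors {w, m, k}): φ is false.
  v (successors {u, v, w, t, k}): φ is false.
  w (successors {w, x, y, t, m, k}): φ is false.
  x (successors {v, x, z, k}): φ is true.
  y (successors {v, y, z, n, k}): φ is true.
  z (successors {u, v, x}): φ is true.
  t (successors {v, w, x, t, m, n, k}): φ is false.
  m (successors {u, w, y, m, n, k}): φ is false.
  n (successors {u, v, y, t, k}): φ is false.
  k (successors {u, x, z, t, m, n, k}): φ is true.
For instance, at m:
  At m: □r is false, ◇(□r ∧ (r → q)) is false, so □r ∨ ◇(□r ∧ (r → q)) is false.
    At m: □r requires r at every successor {u, w, y, m, n, k}.
      r fails at w, so □r is false at m.
    At m: ◇(□r ∧ (r → q)) requires □r ∧ (r → q) at some successor in {u, w, y, m, n, k}.
      At u: □r ∧ (r → q) is false.
      At w: □r ∧ (r → q) is false.
      At y: □r ∧ (r → q) is false.
      At m: □r ∧ (r → q) is false.
      At n: □r ∧ (r → q) is false.
      At k: □r ∧ (r → q) is false.
    So ◇(□r ∧ (r → q)) is false at m.
Satisfying worlds: {x, y, z, k}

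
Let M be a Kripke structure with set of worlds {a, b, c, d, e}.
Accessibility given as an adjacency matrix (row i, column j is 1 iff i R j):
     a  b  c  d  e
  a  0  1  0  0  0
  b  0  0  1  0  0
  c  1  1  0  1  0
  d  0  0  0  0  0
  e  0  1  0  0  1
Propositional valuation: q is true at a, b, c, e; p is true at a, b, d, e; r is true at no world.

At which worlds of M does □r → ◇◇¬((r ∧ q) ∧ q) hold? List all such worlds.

Let φ = □r → ◇◇¬((r ∧ q) ∧ q). Evaluate φ at each world:
  a (successors {b}): φ is true.
  b (successors {c}): φ is true.
  c (successors {a, b, d}): φ is true.
  d (successors ∅): φ is false.
  e (successors {b, e}): φ is true.
For instance, at b:
  At b: □r is false, ◇◇¬((r ∧ q) ∧ q) is true, so □r → ◇◇¬((r ∧ q) ∧ q) is true.
    At b: □r requires r at every successor {c}.
      r fails at c, so □r is false at b.
    At b: ◇◇¬((r ∧ q) ∧ q) requires ◇¬((r ∧ q) ∧ q) at some successor in {c}.
      ◇¬((r ∧ q) ∧ q) holds at c, so ◇◇¬((r ∧ q) ∧ q) is true at b.
Satisfying worlds: {a, b, c, e}

a, b, c, e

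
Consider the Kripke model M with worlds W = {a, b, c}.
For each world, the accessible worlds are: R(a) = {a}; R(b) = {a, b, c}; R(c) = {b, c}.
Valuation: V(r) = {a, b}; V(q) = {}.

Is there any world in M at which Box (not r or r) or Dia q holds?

Let φ = Box (not r or r) or Dia q. Evaluate φ at each world:
  a (successors {a}): φ is true.
  b (successors {a, b, c}): φ is true.
  c (successors {b, c}): φ is true.
Detail at a (witness):
  At a: Box (not r or r) is true, Dia q is false, so Box (not r or r) or Dia q is true.
    At a: Box (not r or r) requires not r or r at every successor {a}.
      At a: not r or r is true.
    So Box (not r or r) is true at a.
    At a: Dia q requires q at some successor in {a}.
      At a: q is false.
    So Dia q is false at a.

Yes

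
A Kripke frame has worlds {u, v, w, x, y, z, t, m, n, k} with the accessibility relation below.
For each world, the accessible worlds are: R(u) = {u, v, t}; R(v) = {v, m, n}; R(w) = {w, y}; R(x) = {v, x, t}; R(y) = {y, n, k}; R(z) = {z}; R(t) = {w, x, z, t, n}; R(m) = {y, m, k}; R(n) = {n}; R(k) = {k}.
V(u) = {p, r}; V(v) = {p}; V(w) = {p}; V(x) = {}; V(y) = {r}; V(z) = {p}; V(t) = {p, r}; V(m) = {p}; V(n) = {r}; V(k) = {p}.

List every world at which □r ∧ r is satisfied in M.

Let φ = □r ∧ r. Evaluate φ at each world:
  u (successors {u, v, t}): φ is false.
  v (successors {v, m, n}): φ is false.
  w (successors {w, y}): φ is false.
  x (successors {v, x, t}): φ is false.
  y (successors {y, n, k}): φ is false.
  z (successors {z}): φ is false.
  t (successors {w, x, z, t, n}): φ is false.
  m (successors {y, m, k}): φ is false.
  n (successors {n}): φ is true.
  k (successors {k}): φ is false.
For instance, at k:
  At k: □r is false, r is false, so □r ∧ r is false.
    At k: □r requires r at every successor {k}.
      r fails at k, so □r is false at k.
Satisfying worlds: {n}

n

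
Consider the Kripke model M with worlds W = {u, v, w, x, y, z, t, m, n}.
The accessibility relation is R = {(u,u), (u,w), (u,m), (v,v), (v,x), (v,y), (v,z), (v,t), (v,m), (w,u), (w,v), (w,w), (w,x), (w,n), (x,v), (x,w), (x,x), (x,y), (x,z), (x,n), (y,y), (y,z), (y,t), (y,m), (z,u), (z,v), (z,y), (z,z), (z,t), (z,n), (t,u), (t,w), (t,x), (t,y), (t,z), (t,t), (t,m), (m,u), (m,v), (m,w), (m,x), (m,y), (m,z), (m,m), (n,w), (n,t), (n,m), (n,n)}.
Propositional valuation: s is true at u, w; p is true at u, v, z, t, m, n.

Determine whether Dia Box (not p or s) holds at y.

No

At y: Dia Box (not p or s) requires Box (not p or s) at some successor in {y, z, t, m}.
  At y: Box (not p or s) is false.
  At z: Box (not p or s) is false.
  At t: Box (not p or s) is false.
  At m: Box (not p or s) is false.
So Dia Box (not p or s) is false at y.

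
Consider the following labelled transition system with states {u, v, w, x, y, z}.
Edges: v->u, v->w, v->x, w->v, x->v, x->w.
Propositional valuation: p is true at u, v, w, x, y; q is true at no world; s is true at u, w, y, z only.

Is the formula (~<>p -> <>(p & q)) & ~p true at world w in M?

Recall that <>ψ holds at a world iff ψ holds at some accessible world.
At w: ~<>p -> <>(p & q) is true, ~p is false, so (~<>p -> <>(p & q)) & ~p is false.
  At w: ~<>p is false, <>(p & q) is false, so ~<>p -> <>(p & q) is true.
    At w: <>p is true, so ~<>p is false.
      At w: <>p requires p at some successor in {v}.
        p holds at v, so <>p is true at w.
    At w: <>(p & q) requires p & q at some successor in {v}.
      At v: p & q is false.
    So <>(p & q) is false at w.

No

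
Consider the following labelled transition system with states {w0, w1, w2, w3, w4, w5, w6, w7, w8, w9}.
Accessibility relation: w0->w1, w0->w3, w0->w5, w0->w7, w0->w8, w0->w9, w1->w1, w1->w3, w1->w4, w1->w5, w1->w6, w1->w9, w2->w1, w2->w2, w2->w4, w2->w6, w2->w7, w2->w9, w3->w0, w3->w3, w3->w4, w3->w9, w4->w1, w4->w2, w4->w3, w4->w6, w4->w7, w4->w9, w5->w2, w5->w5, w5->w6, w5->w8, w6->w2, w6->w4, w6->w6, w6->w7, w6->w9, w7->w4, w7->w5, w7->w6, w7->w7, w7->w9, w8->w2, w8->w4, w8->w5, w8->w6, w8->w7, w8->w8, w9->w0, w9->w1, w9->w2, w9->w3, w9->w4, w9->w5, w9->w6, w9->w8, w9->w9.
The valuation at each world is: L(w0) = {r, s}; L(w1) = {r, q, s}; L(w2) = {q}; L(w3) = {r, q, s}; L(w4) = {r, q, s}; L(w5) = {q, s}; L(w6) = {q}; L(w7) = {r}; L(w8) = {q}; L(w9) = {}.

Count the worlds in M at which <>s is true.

Let φ = <>s. Evaluate φ at each world:
  w0 (successors {w1, w3, w5, w7, w8, w9}): φ is true.
  w1 (successors {w1, w3, w4, w5, w6, w9}): φ is true.
  w2 (successors {w1, w2, w4, w6, w7, w9}): φ is true.
  w3 (successors {w0, w3, w4, w9}): φ is true.
  w4 (successors {w1, w2, w3, w6, w7, w9}): φ is true.
  w5 (successors {w2, w5, w6, w8}): φ is true.
  w6 (successors {w2, w4, w6, w7, w9}): φ is true.
  w7 (successors {w4, w5, w6, w7, w9}): φ is true.
  w8 (successors {w2, w4, w5, w6, w7, w8}): φ is true.
  w9 (successors {w0, w1, w2, w3, w4, w5, w6, w8, w9}): φ is true.
For instance, at w4:
  At w4: <>s requires s at some successor in {w1, w2, w3, w6, w7, w9}.
    s holds at w1, so <>s is true at w4.
Satisfying worlds: {w0, w1, w2, w3, w4, w5, w6, w7, w8, w9}

10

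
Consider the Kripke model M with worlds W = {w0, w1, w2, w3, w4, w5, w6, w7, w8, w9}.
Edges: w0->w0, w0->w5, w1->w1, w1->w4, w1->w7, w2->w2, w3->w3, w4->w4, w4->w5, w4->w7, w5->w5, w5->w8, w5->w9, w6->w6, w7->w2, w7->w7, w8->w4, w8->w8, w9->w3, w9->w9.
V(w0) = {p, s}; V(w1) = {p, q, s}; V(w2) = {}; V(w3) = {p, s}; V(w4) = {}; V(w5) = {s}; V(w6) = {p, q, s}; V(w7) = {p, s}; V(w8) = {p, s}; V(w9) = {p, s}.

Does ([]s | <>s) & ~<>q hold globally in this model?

No

Let φ = ([]s | <>s) & ~<>q. Evaluate φ at each world:
  w0 (successors {w0, w5}): φ is true.
  w1 (successors {w1, w4, w7}): φ is false.
  w2 (successors {w2}): φ is false.
  w3 (successors {w3}): φ is true.
  w4 (successors {w4, w5, w7}): φ is true.
  w5 (successors {w5, w8, w9}): φ is true.
  w6 (successors {w6}): φ is false.
  w7 (successors {w2, w7}): φ is true.
  w8 (successors {w4, w8}): φ is true.
  w9 (successors {w3, w9}): φ is true.
Detail at w1 (counterexample):
  At w1: []s | <>s is true, ~<>q is false, so ([]s | <>s) & ~<>q is false.
    At w1: []s is false, <>s is true, so []s | <>s is true.
      At w1: []s requires s at every successor {w1, w4, w7}.
        s fails at w4, so []s is false at w1.
      At w1: <>s requires s at some successor in {w1, w4, w7}.
        s holds at w1, so <>s is true at w1.
    At w1: <>q is true, so ~<>q is false.
      At w1: <>q requires q at some successor in {w1, w4, w7}.
        q holds at w1, so <>q is true at w1.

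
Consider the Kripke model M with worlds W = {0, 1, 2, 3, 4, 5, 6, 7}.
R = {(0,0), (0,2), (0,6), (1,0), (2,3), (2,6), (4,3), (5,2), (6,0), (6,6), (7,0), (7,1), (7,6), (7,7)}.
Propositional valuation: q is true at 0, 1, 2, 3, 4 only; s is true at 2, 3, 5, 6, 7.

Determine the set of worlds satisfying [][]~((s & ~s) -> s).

3, 4

Let φ = [][]~((s & ~s) -> s). Evaluate φ at each world:
  0 (successors {0, 2, 6}): φ is false.
  1 (successors {0}): φ is false.
  2 (successors {3, 6}): φ is false.
  3 (successors ∅): φ is true.
  4 (successors {3}): φ is true.
  5 (successors {2}): φ is false.
  6 (successors {0, 6}): φ is false.
  7 (successors {0, 1, 6, 7}): φ is false.
For instance, at 1:
  At 1: [][]~((s & ~s) -> s) requires []~((s & ~s) -> s) at every successor {0}.
    []~((s & ~s) -> s) fails at 0, so [][]~((s & ~s) -> s) is false at 1.
      At 0: []~((s & ~s) -> s) requires ~((s & ~s) -> s) at every successor {0, 2, 6}.
        ~((s & ~s) -> s) fails at 0, so []~((s & ~s) -> s) is false at 0.
Satisfying worlds: {3, 4}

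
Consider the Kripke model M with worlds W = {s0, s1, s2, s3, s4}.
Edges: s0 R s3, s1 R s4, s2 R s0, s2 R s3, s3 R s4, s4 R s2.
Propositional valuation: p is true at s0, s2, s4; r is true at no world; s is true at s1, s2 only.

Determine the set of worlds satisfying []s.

Recall that []ψ holds at a world iff ψ holds at every accessible world, and <>ψ holds iff ψ holds at some accessible world.
Let φ = []s. Evaluate φ at each world:
  s0 (successors {s3}): φ is false.
  s1 (successors {s4}): φ is false.
  s2 (successors {s0, s3}): φ is false.
  s3 (successors {s4}): φ is false.
  s4 (successors {s2}): φ is true.
For instance, at s0:
  At s0: []s requires s at every successor {s3}.
    s fails at s3, so []s is false at s0.
Satisfying worlds: {s4}

s4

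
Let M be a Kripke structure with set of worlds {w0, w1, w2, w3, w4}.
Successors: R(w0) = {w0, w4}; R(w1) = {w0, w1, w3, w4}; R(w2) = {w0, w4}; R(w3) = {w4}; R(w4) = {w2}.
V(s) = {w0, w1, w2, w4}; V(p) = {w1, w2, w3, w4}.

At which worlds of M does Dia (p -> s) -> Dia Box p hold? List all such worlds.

w0, w1, w2, w3

Let φ = Dia (p -> s) -> Dia Box p. Evaluate φ at each world:
  w0 (successors {w0, w4}): φ is true.
  w1 (successors {w0, w1, w3, w4}): φ is true.
  w2 (successors {w0, w4}): φ is true.
  w3 (successors {w4}): φ is true.
  w4 (successors {w2}): φ is false.
For instance, at w1:
  At w1: Dia (p -> s) is true, Dia Box p is true, so Dia (p -> s) -> Dia Box p is true.
    At w1: Dia (p -> s) requires p -> s at some successor in {w0, w1, w3, w4}.
      p -> s holds at w0, so Dia (p -> s) is true at w1.
    At w1: Dia Box p requires Box p at some successor in {w0, w1, w3, w4}.
      Box p holds at w3, so Dia Box p is true at w1.
Satisfying worlds: {w0, w1, w2, w3}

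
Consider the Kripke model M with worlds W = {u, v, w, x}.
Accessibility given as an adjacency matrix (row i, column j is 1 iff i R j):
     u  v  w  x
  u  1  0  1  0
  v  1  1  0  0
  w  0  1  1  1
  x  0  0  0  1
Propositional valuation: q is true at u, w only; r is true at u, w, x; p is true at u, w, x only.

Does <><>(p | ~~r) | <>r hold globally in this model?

Yes

Recall that <>ψ holds at a world iff ψ holds at some accessible world.
Let φ = <><>(p | ~~r) | <>r. Evaluate φ at each world:
  u (successors {u, w}): φ is true.
  v (successors {u, v}): φ is true.
  w (successors {v, w, x}): φ is true.
  x (successors {x}): φ is true.
For instance, at v:
  At v: <><>(p | ~~r) is true, <>r is true, so <><>(p | ~~r) | <>r is true.
    At v: <><>(p | ~~r) requires <>(p | ~~r) at some successor in {u, v}.
      <>(p | ~~r) holds at u, so <><>(p | ~~r) is true at v.
    At v: <>r requires r at some successor in {u, v}.
      r holds at u, so <>r is true at v.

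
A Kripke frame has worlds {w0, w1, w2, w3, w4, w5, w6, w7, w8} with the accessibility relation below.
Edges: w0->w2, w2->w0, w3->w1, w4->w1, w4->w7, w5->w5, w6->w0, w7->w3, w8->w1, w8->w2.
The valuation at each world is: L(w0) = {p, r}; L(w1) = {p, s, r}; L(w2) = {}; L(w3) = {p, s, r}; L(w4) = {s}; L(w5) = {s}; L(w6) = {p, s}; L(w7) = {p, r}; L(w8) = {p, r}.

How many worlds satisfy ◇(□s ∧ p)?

4

Recall that □ψ holds at a world iff ψ holds at every accessible world, and ◇ψ holds iff ψ holds at some accessible world.
Let φ = ◇(□s ∧ p). Evaluate φ at each world:
  w0 (successors {w2}): φ is false.
  w1 (successors ∅): φ is false.
  w2 (successors {w0}): φ is false.
  w3 (successors {w1}): φ is true.
  w4 (successors {w1, w7}): φ is true.
  w5 (successors {w5}): φ is false.
  w6 (successors {w0}): φ is false.
  w7 (successors {w3}): φ is true.
  w8 (successors {w1, w2}): φ is true.
For instance, at w0:
  At w0: ◇(□s ∧ p) requires □s ∧ p at some successor in {w2}.
    At w2: □s ∧ p is false.
  So ◇(□s ∧ p) is false at w0.
Satisfying worlds: {w3, w4, w7, w8}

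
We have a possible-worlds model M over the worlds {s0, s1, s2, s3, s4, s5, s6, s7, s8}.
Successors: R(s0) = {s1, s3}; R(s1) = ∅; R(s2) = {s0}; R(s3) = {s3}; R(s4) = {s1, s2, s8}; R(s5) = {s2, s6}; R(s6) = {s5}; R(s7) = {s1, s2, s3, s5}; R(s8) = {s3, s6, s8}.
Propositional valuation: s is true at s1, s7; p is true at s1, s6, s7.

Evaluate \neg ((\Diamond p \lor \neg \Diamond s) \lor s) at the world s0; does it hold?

No

Recall that \Diamond ψ holds at a world iff ψ holds at some accessible world.
At s0: (\Diamond p \lor \neg \Diamond s) \lor s is true, so \neg ((\Diamond p \lor \neg \Diamond s) \lor s) is false.
  At s0: \Diamond p \lor \neg \Diamond s is true, s is false, so (\Diamond p \lor \neg \Diamond s) \lor s is true.
    At s0: \Diamond p is true, \neg \Diamond s is false, so \Diamond p \lor \neg \Diamond s is true.
      At s0: \Diamond p requires p at some successor in {s1, s3}.
        p holds at s1, so \Diamond p is true at s0.
      At s0: \Diamond s is true, so \neg \Diamond s is false.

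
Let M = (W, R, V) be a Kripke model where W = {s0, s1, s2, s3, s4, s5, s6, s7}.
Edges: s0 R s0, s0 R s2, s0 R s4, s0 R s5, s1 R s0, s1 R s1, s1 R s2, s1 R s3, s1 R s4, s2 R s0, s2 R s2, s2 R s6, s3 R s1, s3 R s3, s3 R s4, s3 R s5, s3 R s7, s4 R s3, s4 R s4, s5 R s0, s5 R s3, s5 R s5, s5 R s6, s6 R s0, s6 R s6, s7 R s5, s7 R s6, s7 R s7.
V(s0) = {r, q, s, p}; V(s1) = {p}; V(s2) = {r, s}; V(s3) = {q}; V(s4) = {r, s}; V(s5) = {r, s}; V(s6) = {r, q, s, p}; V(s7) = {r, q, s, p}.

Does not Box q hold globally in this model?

Let φ = not Box q. Evaluate φ at each world:
  s0 (successors {s0, s2, s4, s5}): φ is true.
  s1 (successors {s0, s1, s2, s3, s4}): φ is true.
  s2 (successors {s0, s2, s6}): φ is true.
  s3 (successors {s1, s3, s4, s5, s7}): φ is true.
  s4 (successors {s3, s4}): φ is true.
  s5 (successors {s0, s3, s5, s6}): φ is true.
  s6 (successors {s0, s6}): φ is false.
  s7 (successors {s5, s6, s7}): φ is true.
Detail at s6 (counterexample):
  At s6: Box q is true, so not Box q is false.
    At s6: Box q requires q at every successor {s0, s6}.
      At s0: q is true.
      At s6: q is true.
    So Box q is true at s6.

No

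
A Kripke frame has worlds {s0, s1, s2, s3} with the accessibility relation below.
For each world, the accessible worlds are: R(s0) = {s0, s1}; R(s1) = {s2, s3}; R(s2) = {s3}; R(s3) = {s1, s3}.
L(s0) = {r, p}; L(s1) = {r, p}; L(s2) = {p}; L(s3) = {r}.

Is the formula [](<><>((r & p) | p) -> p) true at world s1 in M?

At s1: [](<><>((r & p) | p) -> p) requires <><>((r & p) | p) -> p at every successor {s2, s3}.
  <><>((r & p) | p) -> p fails at s3, so [](<><>((r & p) | p) -> p) is false at s1.
    At s3: <><>((r & p) | p) is true, p is false, so <><>((r & p) | p) -> p is false.
      At s3: <><>((r & p) | p) requires <>((r & p) | p) at some successor in {s1, s3}.
        <>((r & p) | p) holds at s1, so <><>((r & p) | p) is true at s3.

No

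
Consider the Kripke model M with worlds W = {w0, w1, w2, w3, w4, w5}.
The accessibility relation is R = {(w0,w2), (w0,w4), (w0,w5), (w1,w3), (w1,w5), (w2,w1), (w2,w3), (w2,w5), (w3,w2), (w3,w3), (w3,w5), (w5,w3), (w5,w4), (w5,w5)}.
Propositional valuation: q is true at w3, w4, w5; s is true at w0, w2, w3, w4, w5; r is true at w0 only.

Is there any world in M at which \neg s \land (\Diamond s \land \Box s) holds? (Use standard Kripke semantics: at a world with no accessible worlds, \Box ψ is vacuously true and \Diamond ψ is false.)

Yes

Let φ = \neg s \land (\Diamond s \land \Box s). Evaluate φ at each world:
  w0 (successors {w2, w4, w5}): φ is false.
  w1 (successors {w3, w5}): φ is true.
  w2 (successors {w1, w3, w5}): φ is false.
  w3 (successors {w2, w3, w5}): φ is false.
  w4 (successors ∅): φ is false.
  w5 (successors {w3, w4, w5}): φ is false.
Detail at w1 (witness):
  At w1: \neg s is true, \Diamond s \land \Box s is true, so \neg s \land (\Diamond s \land \Box s) is true.
    At w1: \Diamond s is true, \Box s is true, so \Diamond s \land \Box s is true.
      At w1: \Diamond s requires s at some successor in {w3, w5}.
        s holds at w3, so \Diamond s is true at w1.
      At w1: \Box s requires s at every successor {w3, w5}.
        At w3: s is true.
        At w5: s is true.
      So \Box s is true at w1.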